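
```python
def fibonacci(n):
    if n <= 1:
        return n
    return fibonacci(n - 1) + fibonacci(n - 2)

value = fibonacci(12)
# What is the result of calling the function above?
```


fibonacci(12)
= fibonacci(11) + fibonacci(10)
= (fibonacci(10) + fibonacci(9)) + fibonacci(10)
Computing bottom-up: fibonacci(0)=0, fibonacci(1)=1, fibonacci(2)=1, fibonacci(3)=2, fibonacci(4)=3, fibonacci(5)=5, fibonacci(6)=8, fibonacci(7)=13, fibonacci(8)=21, fibonacci(9)=34, fibonacci(10)=55, fibonacci(11)=89, fibonacci(12)=144
= 144


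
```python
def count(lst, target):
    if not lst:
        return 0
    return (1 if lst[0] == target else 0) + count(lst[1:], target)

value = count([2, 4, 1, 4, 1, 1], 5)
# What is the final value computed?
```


count([2, 4, 1, 4, 1, 1], 5)
lst[0]=2 != 5: 0 + count([4, 1, 4, 1, 1], 5)
lst[0]=4 != 5: 0 + count([1, 4, 1, 1], 5)
lst[0]=1 != 5: 0 + count([4, 1, 1], 5)
lst[0]=4 != 5: 0 + count([1, 1], 5)
lst[0]=1 != 5: 0 + count([1], 5)
lst[0]=1 != 5: 0 + count([], 5)
= 0


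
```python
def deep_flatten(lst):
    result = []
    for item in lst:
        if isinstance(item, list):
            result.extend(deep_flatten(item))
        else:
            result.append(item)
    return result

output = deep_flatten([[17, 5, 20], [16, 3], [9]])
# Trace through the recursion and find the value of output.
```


deep_flatten([[17, 5, 20], [16, 3], [9]])
Processing each element:
  [17, 5, 20] is a list -> deep_flatten recursively -> [17, 5, 20]
  [16, 3] is a list -> deep_flatten recursively -> [16, 3]
  [9] is a list -> deep_flatten recursively -> [9]
= [17, 5, 20, 16, 3, 9]


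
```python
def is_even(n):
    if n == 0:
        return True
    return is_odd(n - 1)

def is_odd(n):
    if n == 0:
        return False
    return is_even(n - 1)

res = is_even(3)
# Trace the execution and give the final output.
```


is_even(3)
= is_odd(2)
= is_even(1)
= is_odd(0)
n == 0: return False
= False


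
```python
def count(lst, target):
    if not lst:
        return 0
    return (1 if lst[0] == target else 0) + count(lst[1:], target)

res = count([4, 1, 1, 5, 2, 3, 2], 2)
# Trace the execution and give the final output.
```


count([4, 1, 1, 5, 2, 3, 2], 2)
lst[0]=4 != 2: 0 + count([1, 1, 5, 2, 3, 2], 2)
lst[0]=1 != 2: 0 + count([1, 5, 2, 3, 2], 2)
lst[0]=1 != 2: 0 + count([5, 2, 3, 2], 2)
lst[0]=5 != 2: 0 + count([2, 3, 2], 2)
lst[0]=2 == 2: 1 + count([3, 2], 2)
lst[0]=3 != 2: 0 + count([2], 2)
lst[0]=2 == 2: 1 + count([], 2)
= 2


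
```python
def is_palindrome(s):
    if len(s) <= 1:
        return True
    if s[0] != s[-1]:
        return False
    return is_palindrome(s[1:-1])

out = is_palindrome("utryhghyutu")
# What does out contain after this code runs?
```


is_palindrome("utryhghyutu")
"utryhghyutu": s[0]='u' == s[-1]='u' -> is_palindrome("tryhghyut")
"tryhghyut": s[0]='t' == s[-1]='t' -> is_palindrome("ryhghyu")
"ryhghyu": s[0]='r' != s[-1]='u' -> False
= False


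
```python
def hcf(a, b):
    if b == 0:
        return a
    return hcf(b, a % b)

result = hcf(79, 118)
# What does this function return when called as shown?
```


hcf(79, 118)
= hcf(118, 79 % 118) = hcf(118, 79)
= hcf(79, 118 % 79) = hcf(79, 39)
= hcf(39, 79 % 39) = hcf(39, 1)
= hcf(1, 39 % 1) = hcf(1, 0)
b == 0, return a = 1


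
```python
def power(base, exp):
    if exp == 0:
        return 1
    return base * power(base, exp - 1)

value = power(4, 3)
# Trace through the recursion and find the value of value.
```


power(4, 3)
= 4 * power(4, 2)
= 4 * 4 * power(4, 1)
= 4 * 4 * 4 * power(4, 0)
= 4 * 4 * 4 * 1
= 64


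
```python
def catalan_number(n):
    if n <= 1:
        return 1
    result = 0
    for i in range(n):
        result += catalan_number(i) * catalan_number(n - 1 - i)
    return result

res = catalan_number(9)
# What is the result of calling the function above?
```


catalan_number(9)
= sum of catalan_number(i) * catalan_number(9-1-i) for i in 0..8
First compute sub-values bottom-up:
  catalan_number(0) = 1, catalan_number(1) = 1
  catalan_number(2) = 1*1 + 1*1 = 2
  catalan_number(3) = 1*2 + 1*1 + 2*1 = 5
  catalan_number(4) = 1*5 + 1*2 + 2*1 + 5*1 = 14
  catalan_number(5) = 1*14 + 1*5 + 2*2 + 5*1 + 14*1 = 42
  catalan_number(6) = 1*42 + 1*14 + 2*5 + 5*2 + 14*1 + 42*1 = 132
  catalan_number(7) = 1*132 + 1*42 + 2*14 + 5*5 + 14*2 + 42*1 + 132*1 = 429
  catalan_number(8) = 1*429 + 1*132 + 2*42 + 5*14 + 14*5 + 42*2 + 132*1 + 429*1 = 1430
Now catalan_number(9):
  catalan_number(0)*catalan_number(8) = 1*1430 = 1430
  catalan_number(1)*catalan_number(7) = 1*429 = 429
  catalan_number(2)*catalan_number(6) = 2*132 = 264
  catalan_number(3)*catalan_number(5) = 5*42 = 210
  catalan_number(4)*catalan_number(4) = 14*14 = 196
  catalan_number(5)*catalan_number(3) = 42*5 = 210
  catalan_number(6)*catalan_number(2) = 132*2 = 264
  catalan_number(7)*catalan_number(1) = 429*1 = 429
  catalan_number(8)*catalan_number(0) = 1430*1 = 1430
= 1430 + 429 + 264 + 210 + 196 + 210 + 264 + 429 + 1430
= 4862


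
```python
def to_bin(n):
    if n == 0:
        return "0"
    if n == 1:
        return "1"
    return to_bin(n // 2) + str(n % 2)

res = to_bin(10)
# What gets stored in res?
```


to_bin(10)
= to_bin(5) + "0"
= to_bin(2) + "1" + "0"
= to_bin(1) + "0" + "1" + "0"
= "1" + "0" + "1" + "0"
= "1010"


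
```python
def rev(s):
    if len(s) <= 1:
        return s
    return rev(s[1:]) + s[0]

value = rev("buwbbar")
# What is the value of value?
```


rev("buwbbar")
= rev("uwbbar") + "b"
= rev("wbbar") + "u" + "b"
= rev("bbar") + "w" + "u" + "b"
= rev("bar") + "b" + "w" + "u" + "b"
= rev("ar") + "b" + "b" + "w" + "u" + "b"
= rev("r") + "a" + "b" + "b" + "w" + "u" + "b"
= "r" + "a" + "b" + "b" + "w" + "u" + "b"
= "rabbwub"


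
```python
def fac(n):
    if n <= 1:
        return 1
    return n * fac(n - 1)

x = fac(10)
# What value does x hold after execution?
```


fac(10)
= 10 * fac(9)
= 10 * 9 * fac(8)
= 10 * 9 * 8 * fac(7)
= 10 * 9 * 8 * 7 * fac(6)
= 10 * 9 * 8 * 7 * 6 * fac(5)
= 10 * 9 * 8 * 7 * 6 * 5 * fac(4)
= 10 * 9 * 8 * 7 * 6 * 5 * 4 * fac(3)
= 10 * 9 * 8 * 7 * 6 * 5 * 4 * 3 * fac(2)
= 10 * 9 * 8 * 7 * 6 * 5 * 4 * 3 * 2 * fac(1)
= 10 * 9 * 8 * 7 * 6 * 5 * 4 * 3 * 2 * 1
= 3628800


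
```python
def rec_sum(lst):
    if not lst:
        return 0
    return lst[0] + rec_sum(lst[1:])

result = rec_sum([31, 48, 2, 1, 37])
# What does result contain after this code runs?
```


rec_sum([31, 48, 2, 1, 37])
= 31 + rec_sum([48, 2, 1, 37])
= 31 + 48 + rec_sum([2, 1, 37])
= 31 + 48 + 2 + rec_sum([1, 37])
= 31 + 48 + 2 + 1 + rec_sum([37])
= 31 + 48 + 2 + 1 + 37 + rec_sum([])
= 31 + 48 + 2 + 1 + 37 + 0
= 119


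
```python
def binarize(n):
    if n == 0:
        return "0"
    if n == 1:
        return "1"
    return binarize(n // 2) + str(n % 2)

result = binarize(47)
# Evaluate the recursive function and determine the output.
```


binarize(47)
= binarize(23) + "1"
= binarize(11) + "1" + "1"
= binarize(5) + "1" + "1" + "1"
= binarize(2) + "1" + "1" + "1" + "1"
= binarize(1) + "0" + "1" + "1" + "1" + "1"
= "1" + "0" + "1" + "1" + "1" + "1"
= "101111"


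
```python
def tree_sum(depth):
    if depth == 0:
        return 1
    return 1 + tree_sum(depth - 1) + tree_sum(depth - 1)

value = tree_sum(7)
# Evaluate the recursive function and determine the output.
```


tree_sum(7)
= 1 + tree_sum(6) + tree_sum(6)
= 1 + 2 * tree_sum(6)
tree_sum(k) = 2^(k+1) - 1
tree_sum(0) = 1
tree_sum(1) = 3
tree_sum(2) = 7
tree_sum(3) = 15
tree_sum(4) = 31
tree_sum(7) = 2^8 - 1 = 255


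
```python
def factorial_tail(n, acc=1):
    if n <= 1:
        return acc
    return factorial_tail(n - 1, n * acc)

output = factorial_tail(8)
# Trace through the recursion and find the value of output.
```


factorial_tail(8, 1)
= factorial_tail(7, 8 * 1) = factorial_tail(7, 8)
= factorial_tail(6, 7 * 8) = factorial_tail(6, 56)
= factorial_tail(5, 6 * 56) = factorial_tail(5, 336)
= factorial_tail(4, 5 * 336) = factorial_tail(4, 1680)
= factorial_tail(3, 4 * 1680) = factorial_tail(3, 6720)
= factorial_tail(2, 3 * 6720) = factorial_tail(2, 20160)
= factorial_tail(1, 2 * 20160) = factorial_tail(1, 40320)
n <= 1, return acc = 40320


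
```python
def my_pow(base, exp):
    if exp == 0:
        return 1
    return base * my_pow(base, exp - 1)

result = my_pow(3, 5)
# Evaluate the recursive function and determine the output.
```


my_pow(3, 5)
= 3 * my_pow(3, 4)
= 3 * 3 * my_pow(3, 3)
= 3 * 3 * 3 * my_pow(3, 2)
= 3 * 3 * 3 * 3 * my_pow(3, 1)
= 3 * 3 * 3 * 3 * 3 * my_pow(3, 0)
= 3 * 3 * 3 * 3 * 3 * 1
= 243


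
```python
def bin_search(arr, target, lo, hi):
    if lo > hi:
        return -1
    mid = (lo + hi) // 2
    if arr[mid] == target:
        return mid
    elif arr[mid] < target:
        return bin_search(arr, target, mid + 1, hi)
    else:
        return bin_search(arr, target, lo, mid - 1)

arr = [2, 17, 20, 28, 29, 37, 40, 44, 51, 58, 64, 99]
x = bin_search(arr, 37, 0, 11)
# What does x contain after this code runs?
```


bin_search(arr, 37, 0, 11)
lo=0, hi=11, mid=5, arr[mid]=37
arr[5] == 37, found at index 5
= 5


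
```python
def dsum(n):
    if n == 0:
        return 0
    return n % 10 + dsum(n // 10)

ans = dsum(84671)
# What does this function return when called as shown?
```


dsum(84671)
= 1 + dsum(8467)
= 1 + 7 + dsum(846)
= 1 + 7 + 6 + dsum(84)
= 1 + 7 + 6 + 4 + dsum(8)
= 1 + 7 + 6 + 4 + 8 + dsum(0)
= 1 + 7 + 6 + 4 + 8 + 0
= 26


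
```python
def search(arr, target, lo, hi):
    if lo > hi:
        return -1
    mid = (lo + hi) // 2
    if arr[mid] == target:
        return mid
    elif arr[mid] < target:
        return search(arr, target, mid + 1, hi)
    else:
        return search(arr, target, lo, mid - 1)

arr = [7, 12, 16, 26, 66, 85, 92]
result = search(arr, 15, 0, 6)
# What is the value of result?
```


search(arr, 15, 0, 6)
lo=0, hi=6, mid=3, arr[mid]=26
26 > 15, search left half
lo=0, hi=2, mid=1, arr[mid]=12
12 < 15, search right half
lo=2, hi=2, mid=2, arr[mid]=16
16 > 15, search left half
lo > hi, target not found, return -1
= -1


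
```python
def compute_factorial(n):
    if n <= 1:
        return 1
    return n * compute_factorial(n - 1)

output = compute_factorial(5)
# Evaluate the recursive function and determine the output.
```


compute_factorial(5)
= 5 * compute_factorial(4)
= 5 * 4 * compute_factorial(3)
= 5 * 4 * 3 * compute_factorial(2)
= 5 * 4 * 3 * 2 * compute_factorial(1)
= 5 * 4 * 3 * 2 * 1
= 120


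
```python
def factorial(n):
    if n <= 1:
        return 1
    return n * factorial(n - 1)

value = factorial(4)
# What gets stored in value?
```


factorial(4)
= 4 * factorial(3)
= 4 * 3 * factorial(2)
= 4 * 3 * 2 * factorial(1)
= 4 * 3 * 2 * 1
= 24


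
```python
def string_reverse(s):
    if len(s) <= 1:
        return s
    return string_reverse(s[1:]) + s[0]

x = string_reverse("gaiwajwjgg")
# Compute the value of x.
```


string_reverse("gaiwajwjgg")
= string_reverse("aiwajwjgg") + "g"
= string_reverse("iwajwjgg") + "a" + "g"
= string_reverse("wajwjgg") + "i" + "a" + "g"
= string_reverse("ajwjgg") + "w" + "i" + "a" + "g"
= string_reverse("jwjgg") + "a" + "w" + "i" + "a" + "g"
= string_reverse("wjgg") + "j" + "a" + "w" + "i" + "a" + "g"
= string_reverse("jgg") + "w" + "j" + "a" + "w" + "i" + "a" + "g"
= string_reverse("gg") + "j" + "w" + "j" + "a" + "w" + "i" + "a" + "g"
= string_reverse("g") + "g" + "j" + "w" + "j" + "a" + "w" + "i" + "a" + "g"
= "g" + "g" + "j" + "w" + "j" + "a" + "w" + "i" + "a" + "g"
= "ggjwjawiag"


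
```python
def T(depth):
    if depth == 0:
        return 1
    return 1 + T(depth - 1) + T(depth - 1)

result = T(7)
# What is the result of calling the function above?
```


T(7)
= 1 + T(6) + T(6)
= 1 + 2 * T(6)
T(k) = 2^(k+1) - 1
T(0) = 1
T(1) = 3
T(2) = 7
T(3) = 15
T(4) = 31
T(7) = 2^8 - 1 = 255


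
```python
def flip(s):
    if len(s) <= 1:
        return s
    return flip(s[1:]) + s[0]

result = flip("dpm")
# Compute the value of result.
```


flip("dpm")
= flip("pm") + "d"
= flip("m") + "p" + "d"
= "m" + "p" + "d"
= "mpd"


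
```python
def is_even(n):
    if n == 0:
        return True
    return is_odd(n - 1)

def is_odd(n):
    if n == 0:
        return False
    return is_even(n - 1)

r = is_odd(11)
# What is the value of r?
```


is_odd(11)
= is_even(10)
= is_odd(9)
= is_even(8)
= is_odd(7)
= is_even(6)
= is_odd(5)
= is_even(4)
= is_odd(3)
= is_even(2)
= is_odd(1)
= is_even(0)
n == 0: return True
= True


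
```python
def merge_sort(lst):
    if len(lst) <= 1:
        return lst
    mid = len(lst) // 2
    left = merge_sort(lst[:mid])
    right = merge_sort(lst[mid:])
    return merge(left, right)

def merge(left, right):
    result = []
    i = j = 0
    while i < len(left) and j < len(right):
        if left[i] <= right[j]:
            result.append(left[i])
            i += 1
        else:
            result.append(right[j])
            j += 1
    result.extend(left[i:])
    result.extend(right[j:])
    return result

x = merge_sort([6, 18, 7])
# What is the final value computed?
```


merge_sort([6, 18, 7])
Split into [6] and [18, 7]
Left sorted: [6]
Right sorted: [7, 18]
Merge [6] and [7, 18]
= [6, 7, 18]


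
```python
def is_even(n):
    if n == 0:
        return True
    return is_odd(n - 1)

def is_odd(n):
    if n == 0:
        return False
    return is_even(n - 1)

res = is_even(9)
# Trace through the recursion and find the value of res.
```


is_even(9)
= is_odd(8)
= is_even(7)
= is_odd(6)
= is_even(5)
= is_odd(4)
= is_even(3)
= is_odd(2)
= is_even(1)
= is_odd(0)
n == 0: return False
= False


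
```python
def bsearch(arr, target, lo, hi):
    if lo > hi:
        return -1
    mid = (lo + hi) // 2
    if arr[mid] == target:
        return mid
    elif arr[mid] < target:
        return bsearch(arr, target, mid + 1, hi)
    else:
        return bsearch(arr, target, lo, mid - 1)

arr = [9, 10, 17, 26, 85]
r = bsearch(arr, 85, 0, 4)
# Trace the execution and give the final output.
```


bsearch(arr, 85, 0, 4)
lo=0, hi=4, mid=2, arr[mid]=17
17 < 85, search right half
lo=3, hi=4, mid=3, arr[mid]=26
26 < 85, search right half
lo=4, hi=4, mid=4, arr[mid]=85
arr[4] == 85, found at index 4
= 4


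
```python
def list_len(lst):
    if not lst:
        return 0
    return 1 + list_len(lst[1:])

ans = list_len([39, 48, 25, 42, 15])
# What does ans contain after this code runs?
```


list_len([39, 48, 25, 42, 15])
= 1 + list_len([48, 25, 42, 15])
= 1 + 1 + list_len([25, 42, 15])
= 1 + 1 + 1 + list_len([42, 15])
= 1 + 1 + 1 + 1 + list_len([15])
= 1 + 1 + 1 + 1 + 1 + list_len([])
= 1 + 1 + 1 + 1 + 1 + 0
= 5


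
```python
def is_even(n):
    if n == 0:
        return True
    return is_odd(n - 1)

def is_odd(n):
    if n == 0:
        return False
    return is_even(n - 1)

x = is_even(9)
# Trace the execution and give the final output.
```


is_even(9)
= is_odd(8)
= is_even(7)
= is_odd(6)
= is_even(5)
= is_odd(4)
= is_even(3)
= is_odd(2)
= is_even(1)
= is_odd(0)
n == 0: return False
= False


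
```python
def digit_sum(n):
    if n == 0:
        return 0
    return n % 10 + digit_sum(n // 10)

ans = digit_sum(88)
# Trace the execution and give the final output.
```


digit_sum(88)
= 8 + digit_sum(8)
= 8 + 8 + digit_sum(0)
= 8 + 8 + 0
= 16


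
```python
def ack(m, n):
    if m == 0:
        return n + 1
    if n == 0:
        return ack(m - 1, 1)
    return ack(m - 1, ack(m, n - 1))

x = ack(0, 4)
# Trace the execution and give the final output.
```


ack(0, 4)
m == 0: return 4 + 1 = 5
= 5


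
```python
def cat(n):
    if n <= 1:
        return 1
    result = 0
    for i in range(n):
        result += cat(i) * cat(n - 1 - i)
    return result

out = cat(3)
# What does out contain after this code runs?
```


cat(3)
= sum of cat(i) * cat(3-1-i) for i in 0..2
First compute sub-values bottom-up:
  cat(0) = 1, cat(1) = 1
  cat(2) = 1*1 + 1*1 = 2
Now cat(3):
  cat(0)*cat(2) = 1*2 = 2
  cat(1)*cat(1) = 1*1 = 1
  cat(2)*cat(0) = 2*1 = 2
= 2 + 1 + 2
= 5


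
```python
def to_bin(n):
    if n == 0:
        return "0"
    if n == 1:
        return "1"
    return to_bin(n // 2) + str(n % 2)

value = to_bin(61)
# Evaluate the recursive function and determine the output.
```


to_bin(61)
= to_bin(30) + "1"
= to_bin(15) + "0" + "1"
= to_bin(7) + "1" + "0" + "1"
= to_bin(3) + "1" + "1" + "0" + "1"
= to_bin(1) + "1" + "1" + "1" + "0" + "1"
= "1" + "1" + "1" + "1" + "0" + "1"
= "111101"


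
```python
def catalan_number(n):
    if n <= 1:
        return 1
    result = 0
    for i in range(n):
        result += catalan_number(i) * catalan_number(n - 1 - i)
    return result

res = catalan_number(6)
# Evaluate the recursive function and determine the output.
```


catalan_number(6)
= sum of catalan_number(i) * catalan_number(6-1-i) for i in 0..5
First compute sub-values bottom-up:
  catalan_number(0) = 1, catalan_number(1) = 1
  catalan_number(2) = 1*1 + 1*1 = 2
  catalan_number(3) = 1*2 + 1*1 + 2*1 = 5
  catalan_number(4) = 1*5 + 1*2 + 2*1 + 5*1 = 14
  catalan_number(5) = 1*14 + 1*5 + 2*2 + 5*1 + 14*1 = 42
Now catalan_number(6):
  catalan_number(0)*catalan_number(5) = 1*42 = 42
  catalan_number(1)*catalan_number(4) = 1*14 = 14
  catalan_number(2)*catalan_number(3) = 2*5 = 10
  catalan_number(3)*catalan_number(2) = 5*2 = 10
  catalan_number(4)*catalan_number(1) = 14*1 = 14
  catalan_number(5)*catalan_number(0) = 42*1 = 42
= 42 + 14 + 10 + 10 + 14 + 42
= 132


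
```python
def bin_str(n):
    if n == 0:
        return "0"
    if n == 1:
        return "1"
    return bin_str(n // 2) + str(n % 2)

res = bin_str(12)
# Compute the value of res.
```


bin_str(12)
= bin_str(6) + "0"
= bin_str(3) + "0" + "0"
= bin_str(1) + "1" + "0" + "0"
= "1" + "1" + "0" + "0"
= "1100"


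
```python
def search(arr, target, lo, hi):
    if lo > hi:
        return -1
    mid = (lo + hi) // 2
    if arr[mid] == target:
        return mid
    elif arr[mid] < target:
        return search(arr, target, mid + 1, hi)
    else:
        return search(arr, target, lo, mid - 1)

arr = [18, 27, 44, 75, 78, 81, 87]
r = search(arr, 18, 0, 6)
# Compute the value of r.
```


search(arr, 18, 0, 6)
lo=0, hi=6, mid=3, arr[mid]=75
75 > 18, search left half
lo=0, hi=2, mid=1, arr[mid]=27
27 > 18, search left half
lo=0, hi=0, mid=0, arr[mid]=18
arr[0] == 18, found at index 0
= 0


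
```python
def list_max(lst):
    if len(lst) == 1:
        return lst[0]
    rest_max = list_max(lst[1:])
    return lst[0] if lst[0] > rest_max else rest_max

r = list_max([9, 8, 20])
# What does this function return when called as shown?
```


list_max([9, 8, 20])
= compare 9 with list_max([8, 20])
= compare 8 with list_max([20])
Base: list_max([20]) = 20
compare 8 with 20: max = 20
compare 9 with 20: max = 20
= 20


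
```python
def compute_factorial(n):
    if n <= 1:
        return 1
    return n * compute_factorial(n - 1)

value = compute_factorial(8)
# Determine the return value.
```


compute_factorial(8)
= 8 * compute_factorial(7)
= 8 * 7 * compute_factorial(6)
= 8 * 7 * 6 * compute_factorial(5)
= 8 * 7 * 6 * 5 * compute_factorial(4)
= 8 * 7 * 6 * 5 * 4 * compute_factorial(3)
= 8 * 7 * 6 * 5 * 4 * 3 * compute_factorial(2)
= 8 * 7 * 6 * 5 * 4 * 3 * 2 * compute_factorial(1)
= 8 * 7 * 6 * 5 * 4 * 3 * 2 * 1
= 40320


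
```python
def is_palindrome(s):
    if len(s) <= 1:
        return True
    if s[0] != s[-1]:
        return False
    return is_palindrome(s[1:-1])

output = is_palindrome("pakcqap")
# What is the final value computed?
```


is_palindrome("pakcqap")
"pakcqap": s[0]='p' == s[-1]='p' -> is_palindrome("akcqa")
"akcqa": s[0]='a' == s[-1]='a' -> is_palindrome("kcq")
"kcq": s[0]='k' != s[-1]='q' -> False
= False


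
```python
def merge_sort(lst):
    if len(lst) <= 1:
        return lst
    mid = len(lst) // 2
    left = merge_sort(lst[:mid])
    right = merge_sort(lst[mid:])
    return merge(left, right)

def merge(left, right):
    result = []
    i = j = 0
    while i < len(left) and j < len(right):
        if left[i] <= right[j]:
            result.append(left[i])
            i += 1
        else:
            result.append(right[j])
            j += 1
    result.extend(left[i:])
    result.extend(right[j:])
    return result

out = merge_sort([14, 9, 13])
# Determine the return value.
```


merge_sort([14, 9, 13])
Split into [14] and [9, 13]
Left sorted: [14]
Right sorted: [9, 13]
Merge [14] and [9, 13]
= [9, 13, 14]


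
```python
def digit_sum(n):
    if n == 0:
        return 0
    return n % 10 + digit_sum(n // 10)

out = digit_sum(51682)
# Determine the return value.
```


digit_sum(51682)
= 2 + digit_sum(5168)
= 2 + 8 + digit_sum(516)
= 2 + 8 + 6 + digit_sum(51)
= 2 + 8 + 6 + 1 + digit_sum(5)
= 2 + 8 + 6 + 1 + 5 + digit_sum(0)
= 2 + 8 + 6 + 1 + 5 + 0
= 22


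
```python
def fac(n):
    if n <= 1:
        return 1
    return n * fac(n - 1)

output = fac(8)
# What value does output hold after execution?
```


fac(8)
= 8 * fac(7)
= 8 * 7 * fac(6)
= 8 * 7 * 6 * fac(5)
= 8 * 7 * 6 * 5 * fac(4)
= 8 * 7 * 6 * 5 * 4 * fac(3)
= 8 * 7 * 6 * 5 * 4 * 3 * fac(2)
= 8 * 7 * 6 * 5 * 4 * 3 * 2 * fac(1)
= 8 * 7 * 6 * 5 * 4 * 3 * 2 * 1
= 40320


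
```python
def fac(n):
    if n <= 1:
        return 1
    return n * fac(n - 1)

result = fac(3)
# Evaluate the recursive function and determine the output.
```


fac(3)
= 3 * fac(2)
= 3 * 2 * fac(1)
= 3 * 2 * 1
= 6


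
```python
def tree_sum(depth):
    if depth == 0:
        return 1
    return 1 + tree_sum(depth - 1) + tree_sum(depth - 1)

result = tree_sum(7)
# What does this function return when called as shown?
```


tree_sum(7)
= 1 + tree_sum(6) + tree_sum(6)
= 1 + 2 * tree_sum(6)
tree_sum(k) = 2^(k+1) - 1
tree_sum(0) = 1
tree_sum(1) = 3
tree_sum(2) = 7
tree_sum(3) = 15
tree_sum(4) = 31
tree_sum(7) = 2^8 - 1 = 255


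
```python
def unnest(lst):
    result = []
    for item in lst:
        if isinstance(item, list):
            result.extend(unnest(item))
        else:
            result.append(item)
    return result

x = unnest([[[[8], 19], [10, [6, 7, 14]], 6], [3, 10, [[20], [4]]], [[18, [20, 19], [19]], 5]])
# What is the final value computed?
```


unnest([[[[8], 19], [10, [6, 7, 14]], 6], [3, 10, [[20], [4]]], [[18, [20, 19], [19]], 5]])
Processing each element:
  [[[8], 19], [10, [6, 7, 14]], 6] is a list -> unnest recursively -> [8, 19, 10, 6, 7, 14, 6]
  [3, 10, [[20], [4]]] is a list -> unnest recursively -> [3, 10, 20, 4]
  [[18, [20, 19], [19]], 5] is a list -> unnest recursively -> [18, 20, 19, 19, 5]
= [8, 19, 10, 6, 7, 14, 6, 3, 10, 20, 4, 18, 20, 19, 19, 5]


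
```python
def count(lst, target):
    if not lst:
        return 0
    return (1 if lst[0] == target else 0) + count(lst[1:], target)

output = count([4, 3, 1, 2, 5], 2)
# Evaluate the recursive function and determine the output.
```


count([4, 3, 1, 2, 5], 2)
lst[0]=4 != 2: 0 + count([3, 1, 2, 5], 2)
lst[0]=3 != 2: 0 + count([1, 2, 5], 2)
lst[0]=1 != 2: 0 + count([2, 5], 2)
lst[0]=2 == 2: 1 + count([5], 2)
lst[0]=5 != 2: 0 + count([], 2)
= 1


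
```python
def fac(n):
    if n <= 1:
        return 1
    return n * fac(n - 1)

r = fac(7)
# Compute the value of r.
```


fac(7)
= 7 * fac(6)
= 7 * 6 * fac(5)
= 7 * 6 * 5 * fac(4)
= 7 * 6 * 5 * 4 * fac(3)
= 7 * 6 * 5 * 4 * 3 * fac(2)
= 7 * 6 * 5 * 4 * 3 * 2 * fac(1)
= 7 * 6 * 5 * 4 * 3 * 2 * 1
= 5040


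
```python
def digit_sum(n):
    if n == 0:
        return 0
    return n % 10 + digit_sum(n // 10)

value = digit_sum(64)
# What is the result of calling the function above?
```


digit_sum(64)
= 4 + digit_sum(6)
= 4 + 6 + digit_sum(0)
= 4 + 6 + 0
= 10


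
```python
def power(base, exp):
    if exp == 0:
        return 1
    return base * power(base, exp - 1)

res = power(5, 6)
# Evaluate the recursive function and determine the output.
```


power(5, 6)
= 5 * power(5, 5)
= 5 * 5 * power(5, 4)
= 5 * 5 * 5 * power(5, 3)
= 5 * 5 * 5 * 5 * power(5, 2)
= 5 * 5 * 5 * 5 * 5 * power(5, 1)
= 5 * 5 * 5 * 5 * 5 * 5 * power(5, 0)
= 5 * 5 * 5 * 5 * 5 * 5 * 1
= 15625


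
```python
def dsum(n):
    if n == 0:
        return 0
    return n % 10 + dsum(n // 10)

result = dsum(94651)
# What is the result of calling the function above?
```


dsum(94651)
= 1 + dsum(9465)
= 1 + 5 + dsum(946)
= 1 + 5 + 6 + dsum(94)
= 1 + 5 + 6 + 4 + dsum(9)
= 1 + 5 + 6 + 4 + 9 + dsum(0)
= 1 + 5 + 6 + 4 + 9 + 0
= 25


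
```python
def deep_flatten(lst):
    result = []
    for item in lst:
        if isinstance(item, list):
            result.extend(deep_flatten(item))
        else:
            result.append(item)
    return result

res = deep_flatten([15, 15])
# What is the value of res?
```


deep_flatten([15, 15])
Processing each element:
  15 is not a list -> append 15
  15 is not a list -> append 15
= [15, 15]


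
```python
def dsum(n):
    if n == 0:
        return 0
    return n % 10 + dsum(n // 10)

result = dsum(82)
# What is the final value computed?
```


dsum(82)
= 2 + dsum(8)
= 2 + 8 + dsum(0)
= 2 + 8 + 0
= 10


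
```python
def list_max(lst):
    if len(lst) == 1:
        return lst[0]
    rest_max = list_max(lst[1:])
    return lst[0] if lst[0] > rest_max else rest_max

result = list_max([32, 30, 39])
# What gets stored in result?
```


list_max([32, 30, 39])
= compare 32 with list_max([30, 39])
= compare 30 with list_max([39])
Base: list_max([39]) = 39
compare 30 with 39: max = 39
compare 32 with 39: max = 39
= 39


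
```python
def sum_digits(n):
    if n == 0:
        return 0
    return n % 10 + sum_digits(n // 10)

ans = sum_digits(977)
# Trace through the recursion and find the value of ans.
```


sum_digits(977)
= 7 + sum_digits(97)
= 7 + 7 + sum_digits(9)
= 7 + 7 + 9 + sum_digits(0)
= 7 + 7 + 9 + 0
= 23


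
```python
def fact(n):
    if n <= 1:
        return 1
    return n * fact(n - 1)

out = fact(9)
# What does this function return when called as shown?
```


fact(9)
= 9 * fact(8)
= 9 * 8 * fact(7)
= 9 * 8 * 7 * fact(6)
= 9 * 8 * 7 * 6 * fact(5)
= 9 * 8 * 7 * 6 * 5 * fact(4)
= 9 * 8 * 7 * 6 * 5 * 4 * fact(3)
= 9 * 8 * 7 * 6 * 5 * 4 * 3 * fact(2)
= 9 * 8 * 7 * 6 * 5 * 4 * 3 * 2 * fact(1)
= 9 * 8 * 7 * 6 * 5 * 4 * 3 * 2 * 1
= 362880


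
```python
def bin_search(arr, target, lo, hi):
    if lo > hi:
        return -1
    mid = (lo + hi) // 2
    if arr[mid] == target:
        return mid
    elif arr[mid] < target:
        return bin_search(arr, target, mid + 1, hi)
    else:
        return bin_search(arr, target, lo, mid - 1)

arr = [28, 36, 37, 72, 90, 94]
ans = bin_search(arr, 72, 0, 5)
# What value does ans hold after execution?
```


bin_search(arr, 72, 0, 5)
lo=0, hi=5, mid=2, arr[mid]=37
37 < 72, search right half
lo=3, hi=5, mid=4, arr[mid]=90
90 > 72, search left half
lo=3, hi=3, mid=3, arr[mid]=72
arr[3] == 72, found at index 3
= 3


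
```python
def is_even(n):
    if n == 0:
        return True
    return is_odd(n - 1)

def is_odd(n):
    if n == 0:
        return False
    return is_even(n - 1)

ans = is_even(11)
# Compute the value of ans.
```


is_even(11)
= is_odd(10)
= is_even(9)
= is_odd(8)
= is_even(7)
= is_odd(6)
= is_even(5)
= is_odd(4)
= is_even(3)
= is_odd(2)
= is_even(1)
= is_odd(0)
n == 0: return False
= False


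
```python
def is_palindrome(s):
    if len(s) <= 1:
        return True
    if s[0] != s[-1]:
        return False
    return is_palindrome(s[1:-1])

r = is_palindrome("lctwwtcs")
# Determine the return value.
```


is_palindrome("lctwwtcs")
"lctwwtcs": s[0]='l' != s[-1]='s' -> False
= False


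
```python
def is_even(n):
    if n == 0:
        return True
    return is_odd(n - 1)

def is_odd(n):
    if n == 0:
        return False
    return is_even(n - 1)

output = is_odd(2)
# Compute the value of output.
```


is_odd(2)
= is_even(1)
= is_odd(0)
n == 0: return False
= False


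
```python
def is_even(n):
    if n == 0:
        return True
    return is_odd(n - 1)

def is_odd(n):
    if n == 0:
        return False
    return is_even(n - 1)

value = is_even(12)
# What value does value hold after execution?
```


is_even(12)
= is_odd(11)
= is_even(10)
= is_odd(9)
= is_even(8)
= is_odd(7)
= is_even(6)
= is_odd(5)
= is_even(4)
= is_odd(3)
= is_even(2)
= is_odd(1)
= is_even(0)
n == 0: return True
= True


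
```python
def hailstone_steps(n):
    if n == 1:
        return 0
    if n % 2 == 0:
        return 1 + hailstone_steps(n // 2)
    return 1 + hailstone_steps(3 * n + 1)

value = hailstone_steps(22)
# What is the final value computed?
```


hailstone_steps(22)
22 is even -> hailstone_steps(11)
11 is odd -> 3*11+1 = 34 -> hailstone_steps(34)
34 is even -> hailstone_steps(17)
17 is odd -> 3*17+1 = 52 -> hailstone_steps(52)
52 is even -> hailstone_steps(26)
26 is even -> hailstone_steps(13)
13 is odd -> 3*13+1 = 40 -> hailstone_steps(40)
40 is even -> hailstone_steps(20)
20 is even -> hailstone_steps(10)
10 is even -> hailstone_steps(5)
5 is odd -> 3*5+1 = 16 -> hailstone_steps(16)
16 is even -> hailstone_steps(8)
8 is even -> hailstone_steps(4)
4 is even -> hailstone_steps(2)
2 is even -> hailstone_steps(1)
Reached 1 after 15 steps
= 15


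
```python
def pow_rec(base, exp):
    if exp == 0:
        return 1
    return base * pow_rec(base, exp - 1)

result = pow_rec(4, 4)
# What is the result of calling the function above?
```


pow_rec(4, 4)
= 4 * pow_rec(4, 3)
= 4 * 4 * pow_rec(4, 2)
= 4 * 4 * 4 * pow_rec(4, 1)
= 4 * 4 * 4 * 4 * pow_rec(4, 0)
= 4 * 4 * 4 * 4 * 1
= 256


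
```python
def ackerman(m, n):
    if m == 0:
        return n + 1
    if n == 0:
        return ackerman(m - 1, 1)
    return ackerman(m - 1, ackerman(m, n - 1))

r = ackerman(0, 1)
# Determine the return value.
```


ackerman(0, 1)
m == 0: return 1 + 1 = 2
= 2


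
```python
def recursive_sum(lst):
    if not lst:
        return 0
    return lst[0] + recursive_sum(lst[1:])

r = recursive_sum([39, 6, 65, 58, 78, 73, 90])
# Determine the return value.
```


recursive_sum([39, 6, 65, 58, 78, 73, 90])
= 39 + recursive_sum([6, 65, 58, 78, 73, 90])
= 39 + 6 + recursive_sum([65, 58, 78, 73, 90])
= 39 + 6 + 65 + recursive_sum([58, 78, 73, 90])
= 39 + 6 + 65 + 58 + recursive_sum([78, 73, 90])
= 39 + 6 + 65 + 58 + 78 + recursive_sum([73, 90])
= 39 + 6 + 65 + 58 + 78 + 73 + recursive_sum([90])
= 39 + 6 + 65 + 58 + 78 + 73 + 90 + recursive_sum([])
= 39 + 6 + 65 + 58 + 78 + 73 + 90 + 0
= 409


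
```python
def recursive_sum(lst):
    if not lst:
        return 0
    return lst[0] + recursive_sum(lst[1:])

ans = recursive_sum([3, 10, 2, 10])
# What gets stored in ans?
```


recursive_sum([3, 10, 2, 10])
= 3 + recursive_sum([10, 2, 10])
= 3 + 10 + recursive_sum([2, 10])
= 3 + 10 + 2 + recursive_sum([10])
= 3 + 10 + 2 + 10 + recursive_sum([])
= 3 + 10 + 2 + 10 + 0
= 25


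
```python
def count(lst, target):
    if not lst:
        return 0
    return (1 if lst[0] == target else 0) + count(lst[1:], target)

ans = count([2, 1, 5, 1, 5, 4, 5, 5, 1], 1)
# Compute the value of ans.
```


count([2, 1, 5, 1, 5, 4, 5, 5, 1], 1)
lst[0]=2 != 1: 0 + count([1, 5, 1, 5, 4, 5, 5, 1], 1)
lst[0]=1 == 1: 1 + count([5, 1, 5, 4, 5, 5, 1], 1)
lst[0]=5 != 1: 0 + count([1, 5, 4, 5, 5, 1], 1)
lst[0]=1 == 1: 1 + count([5, 4, 5, 5, 1], 1)
lst[0]=5 != 1: 0 + count([4, 5, 5, 1], 1)
lst[0]=4 != 1: 0 + count([5, 5, 1], 1)
lst[0]=5 != 1: 0 + count([5, 1], 1)
lst[0]=5 != 1: 0 + count([1], 1)
lst[0]=1 == 1: 1 + count([], 1)
= 3


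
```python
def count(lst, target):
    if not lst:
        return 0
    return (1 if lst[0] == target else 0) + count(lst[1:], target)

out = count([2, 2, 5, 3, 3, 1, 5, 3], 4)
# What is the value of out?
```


count([2, 2, 5, 3, 3, 1, 5, 3], 4)
lst[0]=2 != 4: 0 + count([2, 5, 3, 3, 1, 5, 3], 4)
lst[0]=2 != 4: 0 + count([5, 3, 3, 1, 5, 3], 4)
lst[0]=5 != 4: 0 + count([3, 3, 1, 5, 3], 4)
lst[0]=3 != 4: 0 + count([3, 1, 5, 3], 4)
lst[0]=3 != 4: 0 + count([1, 5, 3], 4)
lst[0]=1 != 4: 0 + count([5, 3], 4)
lst[0]=5 != 4: 0 + count([3], 4)
lst[0]=3 != 4: 0 + count([], 4)
= 0


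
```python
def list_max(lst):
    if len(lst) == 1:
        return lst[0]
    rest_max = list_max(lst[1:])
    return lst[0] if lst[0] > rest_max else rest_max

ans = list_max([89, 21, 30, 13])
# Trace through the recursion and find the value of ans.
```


list_max([89, 21, 30, 13])
= compare 89 with list_max([21, 30, 13])
= compare 21 with list_max([30, 13])
= compare 30 with list_max([13])
Base: list_max([13]) = 13
compare 30 with 13: max = 30
compare 21 with 30: max = 30
compare 89 with 30: max = 89
= 89


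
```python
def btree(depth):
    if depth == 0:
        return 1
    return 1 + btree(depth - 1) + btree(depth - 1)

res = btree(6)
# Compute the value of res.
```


btree(6)
= 1 + btree(5) + btree(5)
= 1 + 2 * btree(5)
btree(k) = 2^(k+1) - 1
btree(0) = 1
btree(1) = 3
btree(2) = 7
btree(3) = 15
btree(4) = 31
btree(6) = 2^7 - 1 = 127


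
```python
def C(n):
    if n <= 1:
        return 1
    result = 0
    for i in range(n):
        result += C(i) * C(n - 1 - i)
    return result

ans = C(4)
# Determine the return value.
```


C(4)
= sum of C(i) * C(4-1-i) for i in 0..3
First compute sub-values bottom-up:
  C(0) = 1, C(1) = 1
  C(2) = 1*1 + 1*1 = 2
  C(3) = 1*2 + 1*1 + 2*1 = 5
Now C(4):
  C(0)*C(3) = 1*5 = 5
  C(1)*C(2) = 1*2 = 2
  C(2)*C(1) = 2*1 = 2
  C(3)*C(0) = 5*1 = 5
= 5 + 2 + 2 + 5
= 14


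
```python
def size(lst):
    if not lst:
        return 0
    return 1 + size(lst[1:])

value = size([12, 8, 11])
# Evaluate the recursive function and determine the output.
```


size([12, 8, 11])
= 1 + size([8, 11])
= 1 + 1 + size([11])
= 1 + 1 + 1 + size([])
= 1 + 1 + 1 + 0
= 3


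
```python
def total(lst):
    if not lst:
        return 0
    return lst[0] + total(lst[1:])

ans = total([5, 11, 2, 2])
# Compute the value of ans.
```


total([5, 11, 2, 2])
= 5 + total([11, 2, 2])
= 5 + 11 + total([2, 2])
= 5 + 11 + 2 + total([2])
= 5 + 11 + 2 + 2 + total([])
= 5 + 11 + 2 + 2 + 0
= 20


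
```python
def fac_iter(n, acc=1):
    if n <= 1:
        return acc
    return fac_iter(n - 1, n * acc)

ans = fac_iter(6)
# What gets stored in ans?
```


fac_iter(6, 1)
= fac_iter(5, 6 * 1) = fac_iter(5, 6)
= fac_iter(4, 5 * 6) = fac_iter(4, 30)
= fac_iter(3, 4 * 30) = fac_iter(3, 120)
= fac_iter(2, 3 * 120) = fac_iter(2, 360)
= fac_iter(1, 2 * 360) = fac_iter(1, 720)
n <= 1, return acc = 720


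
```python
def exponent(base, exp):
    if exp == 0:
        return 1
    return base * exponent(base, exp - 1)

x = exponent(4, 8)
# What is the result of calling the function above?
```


exponent(4, 8)
= 4 * exponent(4, 7)
= 4 * 4 * exponent(4, 6)
= 4 * 4 * 4 * exponent(4, 5)
= 4 * 4 * 4 * 4 * exponent(4, 4)
= 4 * 4 * 4 * 4 * 4 * exponent(4, 3)
= 4 * 4 * 4 * 4 * 4 * 4 * exponent(4, 2)
= 4 * 4 * 4 * 4 * 4 * 4 * 4 * exponent(4, 1)
= 4 * 4 * 4 * 4 * 4 * 4 * 4 * 4 * exponent(4, 0)
= 4 * 4 * 4 * 4 * 4 * 4 * 4 * 4 * 1
= 65536


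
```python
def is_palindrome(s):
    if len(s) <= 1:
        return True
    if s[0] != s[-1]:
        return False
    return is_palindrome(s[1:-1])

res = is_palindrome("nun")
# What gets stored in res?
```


is_palindrome("nun")
"nun": s[0]='n' == s[-1]='n' -> is_palindrome("u")
"u": len <= 1 -> True
= True


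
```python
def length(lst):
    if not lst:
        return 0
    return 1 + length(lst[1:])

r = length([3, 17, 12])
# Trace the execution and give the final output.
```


length([3, 17, 12])
= 1 + length([17, 12])
= 1 + 1 + length([12])
= 1 + 1 + 1 + length([])
= 1 + 1 + 1 + 0
= 3


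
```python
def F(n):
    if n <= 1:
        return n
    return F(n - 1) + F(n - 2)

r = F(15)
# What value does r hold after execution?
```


F(15)
= F(14) + F(13)
= (F(13) + F(12)) + F(13)
Computing bottom-up: F(0)=0, F(1)=1, F(2)=1, F(3)=2, F(4)=3, F(5)=5, F(6)=8, F(7)=13, F(8)=21, F(9)=34, F(10)=55, F(11)=89, F(12)=144, F(13)=233, F(14)=377, F(15)=610
= 610


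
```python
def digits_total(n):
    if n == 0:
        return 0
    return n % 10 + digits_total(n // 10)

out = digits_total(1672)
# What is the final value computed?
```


digits_total(1672)
= 2 + digits_total(167)
= 2 + 7 + digits_total(16)
= 2 + 7 + 6 + digits_total(1)
= 2 + 7 + 6 + 1 + digits_total(0)
= 2 + 7 + 6 + 1 + 0
= 16


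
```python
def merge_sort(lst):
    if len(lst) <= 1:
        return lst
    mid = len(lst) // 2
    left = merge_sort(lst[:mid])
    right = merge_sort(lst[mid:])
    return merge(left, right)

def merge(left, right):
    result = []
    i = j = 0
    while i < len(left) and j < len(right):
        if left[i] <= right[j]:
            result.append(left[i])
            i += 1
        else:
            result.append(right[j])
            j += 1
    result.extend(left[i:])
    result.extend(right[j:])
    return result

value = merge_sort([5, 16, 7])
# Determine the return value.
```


merge_sort([5, 16, 7])
Split into [5] and [16, 7]
Left sorted: [5]
Right sorted: [7, 16]
Merge [5] and [7, 16]
= [5, 7, 16]


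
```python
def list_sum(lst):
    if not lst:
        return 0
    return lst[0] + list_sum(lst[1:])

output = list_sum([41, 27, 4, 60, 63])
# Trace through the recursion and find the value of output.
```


list_sum([41, 27, 4, 60, 63])
= 41 + list_sum([27, 4, 60, 63])
= 41 + 27 + list_sum([4, 60, 63])
= 41 + 27 + 4 + list_sum([60, 63])
= 41 + 27 + 4 + 60 + list_sum([63])
= 41 + 27 + 4 + 60 + 63 + list_sum([])
= 41 + 27 + 4 + 60 + 63 + 0
= 195


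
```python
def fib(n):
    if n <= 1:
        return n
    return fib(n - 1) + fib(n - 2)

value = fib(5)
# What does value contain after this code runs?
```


fib(5)
= fib(4) + fib(3)
= (fib(3) + fib(2)) + fib(3)
Computing bottom-up: fib(0)=0, fib(1)=1, fib(2)=1, fib(3)=2, fib(4)=3, fib(5)=5
= 5


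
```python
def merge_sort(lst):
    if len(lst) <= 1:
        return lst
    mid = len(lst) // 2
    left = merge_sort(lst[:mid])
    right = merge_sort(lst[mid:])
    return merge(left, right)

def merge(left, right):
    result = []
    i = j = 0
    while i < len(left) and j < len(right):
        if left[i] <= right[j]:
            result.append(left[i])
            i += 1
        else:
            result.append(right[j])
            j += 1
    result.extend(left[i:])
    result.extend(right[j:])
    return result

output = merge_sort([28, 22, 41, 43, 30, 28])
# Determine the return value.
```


merge_sort([28, 22, 41, 43, 30, 28])
Split into [28, 22, 41] and [43, 30, 28]
Left sorted: [22, 28, 41]
Right sorted: [28, 30, 43]
Merge [22, 28, 41] and [28, 30, 43]
= [22, 28, 28, 30, 41, 43]


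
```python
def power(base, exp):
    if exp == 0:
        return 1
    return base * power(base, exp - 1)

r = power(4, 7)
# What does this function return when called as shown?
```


power(4, 7)
= 4 * power(4, 6)
= 4 * 4 * power(4, 5)
= 4 * 4 * 4 * power(4, 4)
= 4 * 4 * 4 * 4 * power(4, 3)
= 4 * 4 * 4 * 4 * 4 * power(4, 2)
= 4 * 4 * 4 * 4 * 4 * 4 * power(4, 1)
= 4 * 4 * 4 * 4 * 4 * 4 * 4 * power(4, 0)
= 4 * 4 * 4 * 4 * 4 * 4 * 4 * 1
= 16384


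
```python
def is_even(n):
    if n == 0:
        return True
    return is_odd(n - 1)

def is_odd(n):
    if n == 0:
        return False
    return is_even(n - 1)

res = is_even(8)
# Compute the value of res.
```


is_even(8)
= is_odd(7)
= is_even(6)
= is_odd(5)
= is_even(4)
= is_odd(3)
= is_even(2)
= is_odd(1)
= is_even(0)
n == 0: return True
= True


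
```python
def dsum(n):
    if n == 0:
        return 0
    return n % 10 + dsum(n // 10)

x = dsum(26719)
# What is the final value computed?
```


dsum(26719)
= 9 + dsum(2671)
= 9 + 1 + dsum(267)
= 9 + 1 + 7 + dsum(26)
= 9 + 1 + 7 + 6 + dsum(2)
= 9 + 1 + 7 + 6 + 2 + dsum(0)
= 9 + 1 + 7 + 6 + 2 + 0
= 25


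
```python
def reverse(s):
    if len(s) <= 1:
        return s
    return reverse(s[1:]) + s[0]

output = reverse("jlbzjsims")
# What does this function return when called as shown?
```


reverse("jlbzjsims")
= reverse("lbzjsims") + "j"
= reverse("bzjsims") + "l" + "j"
= reverse("zjsims") + "b" + "l" + "j"
= reverse("jsims") + "z" + "b" + "l" + "j"
= reverse("sims") + "j" + "z" + "b" + "l" + "j"
= reverse("ims") + "s" + "j" + "z" + "b" + "l" + "j"
= reverse("ms") + "i" + "s" + "j" + "z" + "b" + "l" + "j"
= reverse("s") + "m" + "i" + "s" + "j" + "z" + "b" + "l" + "j"
= "s" + "m" + "i" + "s" + "j" + "z" + "b" + "l" + "j"
= "smisjzblj"
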